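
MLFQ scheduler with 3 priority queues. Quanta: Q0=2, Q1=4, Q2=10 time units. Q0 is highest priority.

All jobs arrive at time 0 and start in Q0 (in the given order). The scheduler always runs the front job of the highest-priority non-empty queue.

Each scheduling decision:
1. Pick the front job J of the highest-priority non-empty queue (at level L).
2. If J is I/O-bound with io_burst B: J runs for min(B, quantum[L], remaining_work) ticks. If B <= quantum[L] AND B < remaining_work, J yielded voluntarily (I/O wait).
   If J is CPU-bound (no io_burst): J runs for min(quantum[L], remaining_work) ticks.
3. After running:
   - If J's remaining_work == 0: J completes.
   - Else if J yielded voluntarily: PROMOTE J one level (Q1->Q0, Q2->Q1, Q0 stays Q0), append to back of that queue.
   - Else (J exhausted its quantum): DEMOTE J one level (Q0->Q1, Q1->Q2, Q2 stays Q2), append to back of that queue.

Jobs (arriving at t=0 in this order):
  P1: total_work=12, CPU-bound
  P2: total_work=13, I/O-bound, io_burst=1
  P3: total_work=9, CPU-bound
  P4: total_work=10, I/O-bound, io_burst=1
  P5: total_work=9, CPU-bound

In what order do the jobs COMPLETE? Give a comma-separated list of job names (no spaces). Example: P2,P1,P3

Answer: P4,P2,P1,P3,P5

Derivation:
t=0-2: P1@Q0 runs 2, rem=10, quantum used, demote→Q1. Q0=[P2,P3,P4,P5] Q1=[P1] Q2=[]
t=2-3: P2@Q0 runs 1, rem=12, I/O yield, promote→Q0. Q0=[P3,P4,P5,P2] Q1=[P1] Q2=[]
t=3-5: P3@Q0 runs 2, rem=7, quantum used, demote→Q1. Q0=[P4,P5,P2] Q1=[P1,P3] Q2=[]
t=5-6: P4@Q0 runs 1, rem=9, I/O yield, promote→Q0. Q0=[P5,P2,P4] Q1=[P1,P3] Q2=[]
t=6-8: P5@Q0 runs 2, rem=7, quantum used, demote→Q1. Q0=[P2,P4] Q1=[P1,P3,P5] Q2=[]
t=8-9: P2@Q0 runs 1, rem=11, I/O yield, promote→Q0. Q0=[P4,P2] Q1=[P1,P3,P5] Q2=[]
t=9-10: P4@Q0 runs 1, rem=8, I/O yield, promote→Q0. Q0=[P2,P4] Q1=[P1,P3,P5] Q2=[]
t=10-11: P2@Q0 runs 1, rem=10, I/O yield, promote→Q0. Q0=[P4,P2] Q1=[P1,P3,P5] Q2=[]
t=11-12: P4@Q0 runs 1, rem=7, I/O yield, promote→Q0. Q0=[P2,P4] Q1=[P1,P3,P5] Q2=[]
t=12-13: P2@Q0 runs 1, rem=9, I/O yield, promote→Q0. Q0=[P4,P2] Q1=[P1,P3,P5] Q2=[]
t=13-14: P4@Q0 runs 1, rem=6, I/O yield, promote→Q0. Q0=[P2,P4] Q1=[P1,P3,P5] Q2=[]
t=14-15: P2@Q0 runs 1, rem=8, I/O yield, promote→Q0. Q0=[P4,P2] Q1=[P1,P3,P5] Q2=[]
t=15-16: P4@Q0 runs 1, rem=5, I/O yield, promote→Q0. Q0=[P2,P4] Q1=[P1,P3,P5] Q2=[]
t=16-17: P2@Q0 runs 1, rem=7, I/O yield, promote→Q0. Q0=[P4,P2] Q1=[P1,P3,P5] Q2=[]
t=17-18: P4@Q0 runs 1, rem=4, I/O yield, promote→Q0. Q0=[P2,P4] Q1=[P1,P3,P5] Q2=[]
t=18-19: P2@Q0 runs 1, rem=6, I/O yield, promote→Q0. Q0=[P4,P2] Q1=[P1,P3,P5] Q2=[]
t=19-20: P4@Q0 runs 1, rem=3, I/O yield, promote→Q0. Q0=[P2,P4] Q1=[P1,P3,P5] Q2=[]
t=20-21: P2@Q0 runs 1, rem=5, I/O yield, promote→Q0. Q0=[P4,P2] Q1=[P1,P3,P5] Q2=[]
t=21-22: P4@Q0 runs 1, rem=2, I/O yield, promote→Q0. Q0=[P2,P4] Q1=[P1,P3,P5] Q2=[]
t=22-23: P2@Q0 runs 1, rem=4, I/O yield, promote→Q0. Q0=[P4,P2] Q1=[P1,P3,P5] Q2=[]
t=23-24: P4@Q0 runs 1, rem=1, I/O yield, promote→Q0. Q0=[P2,P4] Q1=[P1,P3,P5] Q2=[]
t=24-25: P2@Q0 runs 1, rem=3, I/O yield, promote→Q0. Q0=[P4,P2] Q1=[P1,P3,P5] Q2=[]
t=25-26: P4@Q0 runs 1, rem=0, completes. Q0=[P2] Q1=[P1,P3,P5] Q2=[]
t=26-27: P2@Q0 runs 1, rem=2, I/O yield, promote→Q0. Q0=[P2] Q1=[P1,P3,P5] Q2=[]
t=27-28: P2@Q0 runs 1, rem=1, I/O yield, promote→Q0. Q0=[P2] Q1=[P1,P3,P5] Q2=[]
t=28-29: P2@Q0 runs 1, rem=0, completes. Q0=[] Q1=[P1,P3,P5] Q2=[]
t=29-33: P1@Q1 runs 4, rem=6, quantum used, demote→Q2. Q0=[] Q1=[P3,P5] Q2=[P1]
t=33-37: P3@Q1 runs 4, rem=3, quantum used, demote→Q2. Q0=[] Q1=[P5] Q2=[P1,P3]
t=37-41: P5@Q1 runs 4, rem=3, quantum used, demote→Q2. Q0=[] Q1=[] Q2=[P1,P3,P5]
t=41-47: P1@Q2 runs 6, rem=0, completes. Q0=[] Q1=[] Q2=[P3,P5]
t=47-50: P3@Q2 runs 3, rem=0, completes. Q0=[] Q1=[] Q2=[P5]
t=50-53: P5@Q2 runs 3, rem=0, completes. Q0=[] Q1=[] Q2=[]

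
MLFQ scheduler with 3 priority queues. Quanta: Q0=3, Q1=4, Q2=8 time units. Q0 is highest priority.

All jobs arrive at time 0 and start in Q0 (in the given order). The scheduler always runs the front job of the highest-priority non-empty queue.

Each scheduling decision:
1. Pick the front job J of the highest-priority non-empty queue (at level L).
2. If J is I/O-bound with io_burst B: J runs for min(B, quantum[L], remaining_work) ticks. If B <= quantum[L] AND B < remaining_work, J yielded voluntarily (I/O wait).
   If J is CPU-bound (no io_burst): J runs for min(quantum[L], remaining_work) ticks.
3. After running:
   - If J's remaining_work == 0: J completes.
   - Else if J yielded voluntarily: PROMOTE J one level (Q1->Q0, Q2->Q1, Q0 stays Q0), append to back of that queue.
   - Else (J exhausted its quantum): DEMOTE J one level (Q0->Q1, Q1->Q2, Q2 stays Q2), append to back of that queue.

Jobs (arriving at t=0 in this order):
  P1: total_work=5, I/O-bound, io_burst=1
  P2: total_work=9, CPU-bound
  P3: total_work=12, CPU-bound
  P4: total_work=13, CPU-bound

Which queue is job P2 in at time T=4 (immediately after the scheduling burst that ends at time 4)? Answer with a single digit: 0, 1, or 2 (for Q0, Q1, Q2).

Answer: 1

Derivation:
t=0-1: P1@Q0 runs 1, rem=4, I/O yield, promote→Q0. Q0=[P2,P3,P4,P1] Q1=[] Q2=[]
t=1-4: P2@Q0 runs 3, rem=6, quantum used, demote→Q1. Q0=[P3,P4,P1] Q1=[P2] Q2=[]
t=4-7: P3@Q0 runs 3, rem=9, quantum used, demote→Q1. Q0=[P4,P1] Q1=[P2,P3] Q2=[]
t=7-10: P4@Q0 runs 3, rem=10, quantum used, demote→Q1. Q0=[P1] Q1=[P2,P3,P4] Q2=[]
t=10-11: P1@Q0 runs 1, rem=3, I/O yield, promote→Q0. Q0=[P1] Q1=[P2,P3,P4] Q2=[]
t=11-12: P1@Q0 runs 1, rem=2, I/O yield, promote→Q0. Q0=[P1] Q1=[P2,P3,P4] Q2=[]
t=12-13: P1@Q0 runs 1, rem=1, I/O yield, promote→Q0. Q0=[P1] Q1=[P2,P3,P4] Q2=[]
t=13-14: P1@Q0 runs 1, rem=0, completes. Q0=[] Q1=[P2,P3,P4] Q2=[]
t=14-18: P2@Q1 runs 4, rem=2, quantum used, demote→Q2. Q0=[] Q1=[P3,P4] Q2=[P2]
t=18-22: P3@Q1 runs 4, rem=5, quantum used, demote→Q2. Q0=[] Q1=[P4] Q2=[P2,P3]
t=22-26: P4@Q1 runs 4, rem=6, quantum used, demote→Q2. Q0=[] Q1=[] Q2=[P2,P3,P4]
t=26-28: P2@Q2 runs 2, rem=0, completes. Q0=[] Q1=[] Q2=[P3,P4]
t=28-33: P3@Q2 runs 5, rem=0, completes. Q0=[] Q1=[] Q2=[P4]
t=33-39: P4@Q2 runs 6, rem=0, completes. Q0=[] Q1=[] Q2=[]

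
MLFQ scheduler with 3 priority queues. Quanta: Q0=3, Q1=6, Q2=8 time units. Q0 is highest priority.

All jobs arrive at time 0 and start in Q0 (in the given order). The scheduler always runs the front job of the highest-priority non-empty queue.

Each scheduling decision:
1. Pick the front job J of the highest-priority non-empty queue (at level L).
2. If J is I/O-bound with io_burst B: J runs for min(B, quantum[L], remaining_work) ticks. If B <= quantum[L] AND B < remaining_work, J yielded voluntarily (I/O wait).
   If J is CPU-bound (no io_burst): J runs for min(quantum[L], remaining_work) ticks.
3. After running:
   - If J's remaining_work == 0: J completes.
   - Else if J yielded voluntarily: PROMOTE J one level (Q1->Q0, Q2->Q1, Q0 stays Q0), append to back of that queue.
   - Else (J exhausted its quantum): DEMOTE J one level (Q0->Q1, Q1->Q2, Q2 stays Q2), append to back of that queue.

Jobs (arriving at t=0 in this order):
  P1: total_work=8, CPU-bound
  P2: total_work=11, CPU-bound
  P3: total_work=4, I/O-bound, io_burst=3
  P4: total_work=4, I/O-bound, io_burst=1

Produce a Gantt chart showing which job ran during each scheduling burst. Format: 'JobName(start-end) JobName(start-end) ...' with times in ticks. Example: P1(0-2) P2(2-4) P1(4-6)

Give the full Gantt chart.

t=0-3: P1@Q0 runs 3, rem=5, quantum used, demote→Q1. Q0=[P2,P3,P4] Q1=[P1] Q2=[]
t=3-6: P2@Q0 runs 3, rem=8, quantum used, demote→Q1. Q0=[P3,P4] Q1=[P1,P2] Q2=[]
t=6-9: P3@Q0 runs 3, rem=1, I/O yield, promote→Q0. Q0=[P4,P3] Q1=[P1,P2] Q2=[]
t=9-10: P4@Q0 runs 1, rem=3, I/O yield, promote→Q0. Q0=[P3,P4] Q1=[P1,P2] Q2=[]
t=10-11: P3@Q0 runs 1, rem=0, completes. Q0=[P4] Q1=[P1,P2] Q2=[]
t=11-12: P4@Q0 runs 1, rem=2, I/O yield, promote→Q0. Q0=[P4] Q1=[P1,P2] Q2=[]
t=12-13: P4@Q0 runs 1, rem=1, I/O yield, promote→Q0. Q0=[P4] Q1=[P1,P2] Q2=[]
t=13-14: P4@Q0 runs 1, rem=0, completes. Q0=[] Q1=[P1,P2] Q2=[]
t=14-19: P1@Q1 runs 5, rem=0, completes. Q0=[] Q1=[P2] Q2=[]
t=19-25: P2@Q1 runs 6, rem=2, quantum used, demote→Q2. Q0=[] Q1=[] Q2=[P2]
t=25-27: P2@Q2 runs 2, rem=0, completes. Q0=[] Q1=[] Q2=[]

Answer: P1(0-3) P2(3-6) P3(6-9) P4(9-10) P3(10-11) P4(11-12) P4(12-13) P4(13-14) P1(14-19) P2(19-25) P2(25-27)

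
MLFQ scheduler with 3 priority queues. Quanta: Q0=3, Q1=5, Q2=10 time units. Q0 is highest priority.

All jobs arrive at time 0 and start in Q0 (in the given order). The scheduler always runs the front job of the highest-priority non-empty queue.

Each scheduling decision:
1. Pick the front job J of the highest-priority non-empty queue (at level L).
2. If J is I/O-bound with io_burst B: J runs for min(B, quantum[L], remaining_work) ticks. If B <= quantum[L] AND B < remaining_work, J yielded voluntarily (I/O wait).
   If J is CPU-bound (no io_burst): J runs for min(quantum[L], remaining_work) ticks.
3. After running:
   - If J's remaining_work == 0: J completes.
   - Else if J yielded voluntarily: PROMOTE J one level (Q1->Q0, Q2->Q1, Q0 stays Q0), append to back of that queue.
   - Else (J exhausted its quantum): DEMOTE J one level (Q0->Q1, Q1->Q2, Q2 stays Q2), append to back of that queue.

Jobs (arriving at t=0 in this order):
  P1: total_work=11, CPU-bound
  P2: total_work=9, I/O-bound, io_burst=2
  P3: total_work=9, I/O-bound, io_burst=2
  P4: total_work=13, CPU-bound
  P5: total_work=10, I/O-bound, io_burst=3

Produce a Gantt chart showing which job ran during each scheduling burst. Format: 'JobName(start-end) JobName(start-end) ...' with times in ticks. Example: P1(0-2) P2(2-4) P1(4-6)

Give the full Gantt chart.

t=0-3: P1@Q0 runs 3, rem=8, quantum used, demote→Q1. Q0=[P2,P3,P4,P5] Q1=[P1] Q2=[]
t=3-5: P2@Q0 runs 2, rem=7, I/O yield, promote→Q0. Q0=[P3,P4,P5,P2] Q1=[P1] Q2=[]
t=5-7: P3@Q0 runs 2, rem=7, I/O yield, promote→Q0. Q0=[P4,P5,P2,P3] Q1=[P1] Q2=[]
t=7-10: P4@Q0 runs 3, rem=10, quantum used, demote→Q1. Q0=[P5,P2,P3] Q1=[P1,P4] Q2=[]
t=10-13: P5@Q0 runs 3, rem=7, I/O yield, promote→Q0. Q0=[P2,P3,P5] Q1=[P1,P4] Q2=[]
t=13-15: P2@Q0 runs 2, rem=5, I/O yield, promote→Q0. Q0=[P3,P5,P2] Q1=[P1,P4] Q2=[]
t=15-17: P3@Q0 runs 2, rem=5, I/O yield, promote→Q0. Q0=[P5,P2,P3] Q1=[P1,P4] Q2=[]
t=17-20: P5@Q0 runs 3, rem=4, I/O yield, promote→Q0. Q0=[P2,P3,P5] Q1=[P1,P4] Q2=[]
t=20-22: P2@Q0 runs 2, rem=3, I/O yield, promote→Q0. Q0=[P3,P5,P2] Q1=[P1,P4] Q2=[]
t=22-24: P3@Q0 runs 2, rem=3, I/O yield, promote→Q0. Q0=[P5,P2,P3] Q1=[P1,P4] Q2=[]
t=24-27: P5@Q0 runs 3, rem=1, I/O yield, promote→Q0. Q0=[P2,P3,P5] Q1=[P1,P4] Q2=[]
t=27-29: P2@Q0 runs 2, rem=1, I/O yield, promote→Q0. Q0=[P3,P5,P2] Q1=[P1,P4] Q2=[]
t=29-31: P3@Q0 runs 2, rem=1, I/O yield, promote→Q0. Q0=[P5,P2,P3] Q1=[P1,P4] Q2=[]
t=31-32: P5@Q0 runs 1, rem=0, completes. Q0=[P2,P3] Q1=[P1,P4] Q2=[]
t=32-33: P2@Q0 runs 1, rem=0, completes. Q0=[P3] Q1=[P1,P4] Q2=[]
t=33-34: P3@Q0 runs 1, rem=0, completes. Q0=[] Q1=[P1,P4] Q2=[]
t=34-39: P1@Q1 runs 5, rem=3, quantum used, demote→Q2. Q0=[] Q1=[P4] Q2=[P1]
t=39-44: P4@Q1 runs 5, rem=5, quantum used, demote→Q2. Q0=[] Q1=[] Q2=[P1,P4]
t=44-47: P1@Q2 runs 3, rem=0, completes. Q0=[] Q1=[] Q2=[P4]
t=47-52: P4@Q2 runs 5, rem=0, completes. Q0=[] Q1=[] Q2=[]

Answer: P1(0-3) P2(3-5) P3(5-7) P4(7-10) P5(10-13) P2(13-15) P3(15-17) P5(17-20) P2(20-22) P3(22-24) P5(24-27) P2(27-29) P3(29-31) P5(31-32) P2(32-33) P3(33-34) P1(34-39) P4(39-44) P1(44-47) P4(47-52)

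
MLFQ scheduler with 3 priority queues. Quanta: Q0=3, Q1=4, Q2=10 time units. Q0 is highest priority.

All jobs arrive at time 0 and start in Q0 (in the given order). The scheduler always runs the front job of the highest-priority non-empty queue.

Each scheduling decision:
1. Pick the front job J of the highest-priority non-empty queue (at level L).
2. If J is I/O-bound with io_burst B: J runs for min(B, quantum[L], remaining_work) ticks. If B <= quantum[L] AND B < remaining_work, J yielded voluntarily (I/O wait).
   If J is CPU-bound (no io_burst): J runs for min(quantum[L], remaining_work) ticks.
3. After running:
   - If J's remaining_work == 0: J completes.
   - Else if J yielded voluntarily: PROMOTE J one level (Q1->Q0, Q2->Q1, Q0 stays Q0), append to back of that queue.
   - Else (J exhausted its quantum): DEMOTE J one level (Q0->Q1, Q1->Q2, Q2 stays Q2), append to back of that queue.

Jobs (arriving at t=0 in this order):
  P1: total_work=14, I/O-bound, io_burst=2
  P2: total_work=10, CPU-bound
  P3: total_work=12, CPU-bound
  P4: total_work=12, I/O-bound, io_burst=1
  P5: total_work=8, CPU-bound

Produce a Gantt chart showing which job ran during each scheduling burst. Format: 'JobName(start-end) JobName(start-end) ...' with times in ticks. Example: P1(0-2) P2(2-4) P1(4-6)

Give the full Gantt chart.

t=0-2: P1@Q0 runs 2, rem=12, I/O yield, promote→Q0. Q0=[P2,P3,P4,P5,P1] Q1=[] Q2=[]
t=2-5: P2@Q0 runs 3, rem=7, quantum used, demote→Q1. Q0=[P3,P4,P5,P1] Q1=[P2] Q2=[]
t=5-8: P3@Q0 runs 3, rem=9, quantum used, demote→Q1. Q0=[P4,P5,P1] Q1=[P2,P3] Q2=[]
t=8-9: P4@Q0 runs 1, rem=11, I/O yield, promote→Q0. Q0=[P5,P1,P4] Q1=[P2,P3] Q2=[]
t=9-12: P5@Q0 runs 3, rem=5, quantum used, demote→Q1. Q0=[P1,P4] Q1=[P2,P3,P5] Q2=[]
t=12-14: P1@Q0 runs 2, rem=10, I/O yield, promote→Q0. Q0=[P4,P1] Q1=[P2,P3,P5] Q2=[]
t=14-15: P4@Q0 runs 1, rem=10, I/O yield, promote→Q0. Q0=[P1,P4] Q1=[P2,P3,P5] Q2=[]
t=15-17: P1@Q0 runs 2, rem=8, I/O yield, promote→Q0. Q0=[P4,P1] Q1=[P2,P3,P5] Q2=[]
t=17-18: P4@Q0 runs 1, rem=9, I/O yield, promote→Q0. Q0=[P1,P4] Q1=[P2,P3,P5] Q2=[]
t=18-20: P1@Q0 runs 2, rem=6, I/O yield, promote→Q0. Q0=[P4,P1] Q1=[P2,P3,P5] Q2=[]
t=20-21: P4@Q0 runs 1, rem=8, I/O yield, promote→Q0. Q0=[P1,P4] Q1=[P2,P3,P5] Q2=[]
t=21-23: P1@Q0 runs 2, rem=4, I/O yield, promote→Q0. Q0=[P4,P1] Q1=[P2,P3,P5] Q2=[]
t=23-24: P4@Q0 runs 1, rem=7, I/O yield, promote→Q0. Q0=[P1,P4] Q1=[P2,P3,P5] Q2=[]
t=24-26: P1@Q0 runs 2, rem=2, I/O yield, promote→Q0. Q0=[P4,P1] Q1=[P2,P3,P5] Q2=[]
t=26-27: P4@Q0 runs 1, rem=6, I/O yield, promote→Q0. Q0=[P1,P4] Q1=[P2,P3,P5] Q2=[]
t=27-29: P1@Q0 runs 2, rem=0, completes. Q0=[P4] Q1=[P2,P3,P5] Q2=[]
t=29-30: P4@Q0 runs 1, rem=5, I/O yield, promote→Q0. Q0=[P4] Q1=[P2,P3,P5] Q2=[]
t=30-31: P4@Q0 runs 1, rem=4, I/O yield, promote→Q0. Q0=[P4] Q1=[P2,P3,P5] Q2=[]
t=31-32: P4@Q0 runs 1, rem=3, I/O yield, promote→Q0. Q0=[P4] Q1=[P2,P3,P5] Q2=[]
t=32-33: P4@Q0 runs 1, rem=2, I/O yield, promote→Q0. Q0=[P4] Q1=[P2,P3,P5] Q2=[]
t=33-34: P4@Q0 runs 1, rem=1, I/O yield, promote→Q0. Q0=[P4] Q1=[P2,P3,P5] Q2=[]
t=34-35: P4@Q0 runs 1, rem=0, completes. Q0=[] Q1=[P2,P3,P5] Q2=[]
t=35-39: P2@Q1 runs 4, rem=3, quantum used, demote→Q2. Q0=[] Q1=[P3,P5] Q2=[P2]
t=39-43: P3@Q1 runs 4, rem=5, quantum used, demote→Q2. Q0=[] Q1=[P5] Q2=[P2,P3]
t=43-47: P5@Q1 runs 4, rem=1, quantum used, demote→Q2. Q0=[] Q1=[] Q2=[P2,P3,P5]
t=47-50: P2@Q2 runs 3, rem=0, completes. Q0=[] Q1=[] Q2=[P3,P5]
t=50-55: P3@Q2 runs 5, rem=0, completes. Q0=[] Q1=[] Q2=[P5]
t=55-56: P5@Q2 runs 1, rem=0, completes. Q0=[] Q1=[] Q2=[]

Answer: P1(0-2) P2(2-5) P3(5-8) P4(8-9) P5(9-12) P1(12-14) P4(14-15) P1(15-17) P4(17-18) P1(18-20) P4(20-21) P1(21-23) P4(23-24) P1(24-26) P4(26-27) P1(27-29) P4(29-30) P4(30-31) P4(31-32) P4(32-33) P4(33-34) P4(34-35) P2(35-39) P3(39-43) P5(43-47) P2(47-50) P3(50-55) P5(55-56)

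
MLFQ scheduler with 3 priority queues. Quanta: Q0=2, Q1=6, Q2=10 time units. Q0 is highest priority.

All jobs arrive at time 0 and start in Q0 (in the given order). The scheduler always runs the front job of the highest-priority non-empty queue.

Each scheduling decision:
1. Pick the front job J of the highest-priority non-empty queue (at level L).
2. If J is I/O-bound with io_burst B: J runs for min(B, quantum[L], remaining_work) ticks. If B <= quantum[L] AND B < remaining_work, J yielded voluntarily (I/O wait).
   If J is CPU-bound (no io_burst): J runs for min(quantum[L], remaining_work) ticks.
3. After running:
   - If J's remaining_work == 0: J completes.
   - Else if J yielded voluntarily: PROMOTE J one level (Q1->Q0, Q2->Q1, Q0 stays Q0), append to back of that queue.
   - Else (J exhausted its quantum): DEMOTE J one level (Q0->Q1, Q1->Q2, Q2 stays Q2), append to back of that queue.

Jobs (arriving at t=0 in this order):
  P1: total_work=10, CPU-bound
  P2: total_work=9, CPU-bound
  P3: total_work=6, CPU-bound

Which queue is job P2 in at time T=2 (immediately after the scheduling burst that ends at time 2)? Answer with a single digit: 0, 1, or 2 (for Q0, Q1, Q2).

Answer: 0

Derivation:
t=0-2: P1@Q0 runs 2, rem=8, quantum used, demote→Q1. Q0=[P2,P3] Q1=[P1] Q2=[]
t=2-4: P2@Q0 runs 2, rem=7, quantum used, demote→Q1. Q0=[P3] Q1=[P1,P2] Q2=[]
t=4-6: P3@Q0 runs 2, rem=4, quantum used, demote→Q1. Q0=[] Q1=[P1,P2,P3] Q2=[]
t=6-12: P1@Q1 runs 6, rem=2, quantum used, demote→Q2. Q0=[] Q1=[P2,P3] Q2=[P1]
t=12-18: P2@Q1 runs 6, rem=1, quantum used, demote→Q2. Q0=[] Q1=[P3] Q2=[P1,P2]
t=18-22: P3@Q1 runs 4, rem=0, completes. Q0=[] Q1=[] Q2=[P1,P2]
t=22-24: P1@Q2 runs 2, rem=0, completes. Q0=[] Q1=[] Q2=[P2]
t=24-25: P2@Q2 runs 1, rem=0, completes. Q0=[] Q1=[] Q2=[]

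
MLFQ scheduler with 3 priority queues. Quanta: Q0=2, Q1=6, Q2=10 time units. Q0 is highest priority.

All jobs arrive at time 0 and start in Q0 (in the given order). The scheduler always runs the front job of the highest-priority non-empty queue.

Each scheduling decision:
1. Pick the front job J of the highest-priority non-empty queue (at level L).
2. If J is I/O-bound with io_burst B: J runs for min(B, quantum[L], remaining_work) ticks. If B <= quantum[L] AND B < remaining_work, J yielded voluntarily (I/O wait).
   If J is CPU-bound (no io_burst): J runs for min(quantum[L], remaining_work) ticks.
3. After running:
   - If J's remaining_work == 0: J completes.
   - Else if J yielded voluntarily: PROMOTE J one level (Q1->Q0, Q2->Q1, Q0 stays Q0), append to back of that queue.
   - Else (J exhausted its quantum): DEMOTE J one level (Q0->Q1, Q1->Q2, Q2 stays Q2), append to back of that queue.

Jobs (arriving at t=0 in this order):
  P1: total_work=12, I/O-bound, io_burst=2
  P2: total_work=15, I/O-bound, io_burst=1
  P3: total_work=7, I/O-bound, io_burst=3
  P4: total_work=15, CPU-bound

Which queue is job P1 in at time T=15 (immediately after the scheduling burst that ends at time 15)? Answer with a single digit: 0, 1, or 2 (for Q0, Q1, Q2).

Answer: 0

Derivation:
t=0-2: P1@Q0 runs 2, rem=10, I/O yield, promote→Q0. Q0=[P2,P3,P4,P1] Q1=[] Q2=[]
t=2-3: P2@Q0 runs 1, rem=14, I/O yield, promote→Q0. Q0=[P3,P4,P1,P2] Q1=[] Q2=[]
t=3-5: P3@Q0 runs 2, rem=5, quantum used, demote→Q1. Q0=[P4,P1,P2] Q1=[P3] Q2=[]
t=5-7: P4@Q0 runs 2, rem=13, quantum used, demote→Q1. Q0=[P1,P2] Q1=[P3,P4] Q2=[]
t=7-9: P1@Q0 runs 2, rem=8, I/O yield, promote→Q0. Q0=[P2,P1] Q1=[P3,P4] Q2=[]
t=9-10: P2@Q0 runs 1, rem=13, I/O yield, promote→Q0. Q0=[P1,P2] Q1=[P3,P4] Q2=[]
t=10-12: P1@Q0 runs 2, rem=6, I/O yield, promote→Q0. Q0=[P2,P1] Q1=[P3,P4] Q2=[]
t=12-13: P2@Q0 runs 1, rem=12, I/O yield, promote→Q0. Q0=[P1,P2] Q1=[P3,P4] Q2=[]
t=13-15: P1@Q0 runs 2, rem=4, I/O yield, promote→Q0. Q0=[P2,P1] Q1=[P3,P4] Q2=[]
t=15-16: P2@Q0 runs 1, rem=11, I/O yield, promote→Q0. Q0=[P1,P2] Q1=[P3,P4] Q2=[]
t=16-18: P1@Q0 runs 2, rem=2, I/O yield, promote→Q0. Q0=[P2,P1] Q1=[P3,P4] Q2=[]
t=18-19: P2@Q0 runs 1, rem=10, I/O yield, promote→Q0. Q0=[P1,P2] Q1=[P3,P4] Q2=[]
t=19-21: P1@Q0 runs 2, rem=0, completes. Q0=[P2] Q1=[P3,P4] Q2=[]
t=21-22: P2@Q0 runs 1, rem=9, I/O yield, promote→Q0. Q0=[P2] Q1=[P3,P4] Q2=[]
t=22-23: P2@Q0 runs 1, rem=8, I/O yield, promote→Q0. Q0=[P2] Q1=[P3,P4] Q2=[]
t=23-24: P2@Q0 runs 1, rem=7, I/O yield, promote→Q0. Q0=[P2] Q1=[P3,P4] Q2=[]
t=24-25: P2@Q0 runs 1, rem=6, I/O yield, promote→Q0. Q0=[P2] Q1=[P3,P4] Q2=[]
t=25-26: P2@Q0 runs 1, rem=5, I/O yield, promote→Q0. Q0=[P2] Q1=[P3,P4] Q2=[]
t=26-27: P2@Q0 runs 1, rem=4, I/O yield, promote→Q0. Q0=[P2] Q1=[P3,P4] Q2=[]
t=27-28: P2@Q0 runs 1, rem=3, I/O yield, promote→Q0. Q0=[P2] Q1=[P3,P4] Q2=[]
t=28-29: P2@Q0 runs 1, rem=2, I/O yield, promote→Q0. Q0=[P2] Q1=[P3,P4] Q2=[]
t=29-30: P2@Q0 runs 1, rem=1, I/O yield, promote→Q0. Q0=[P2] Q1=[P3,P4] Q2=[]
t=30-31: P2@Q0 runs 1, rem=0, completes. Q0=[] Q1=[P3,P4] Q2=[]
t=31-34: P3@Q1 runs 3, rem=2, I/O yield, promote→Q0. Q0=[P3] Q1=[P4] Q2=[]
t=34-36: P3@Q0 runs 2, rem=0, completes. Q0=[] Q1=[P4] Q2=[]
t=36-42: P4@Q1 runs 6, rem=7, quantum used, demote→Q2. Q0=[] Q1=[] Q2=[P4]
t=42-49: P4@Q2 runs 7, rem=0, completes. Q0=[] Q1=[] Q2=[]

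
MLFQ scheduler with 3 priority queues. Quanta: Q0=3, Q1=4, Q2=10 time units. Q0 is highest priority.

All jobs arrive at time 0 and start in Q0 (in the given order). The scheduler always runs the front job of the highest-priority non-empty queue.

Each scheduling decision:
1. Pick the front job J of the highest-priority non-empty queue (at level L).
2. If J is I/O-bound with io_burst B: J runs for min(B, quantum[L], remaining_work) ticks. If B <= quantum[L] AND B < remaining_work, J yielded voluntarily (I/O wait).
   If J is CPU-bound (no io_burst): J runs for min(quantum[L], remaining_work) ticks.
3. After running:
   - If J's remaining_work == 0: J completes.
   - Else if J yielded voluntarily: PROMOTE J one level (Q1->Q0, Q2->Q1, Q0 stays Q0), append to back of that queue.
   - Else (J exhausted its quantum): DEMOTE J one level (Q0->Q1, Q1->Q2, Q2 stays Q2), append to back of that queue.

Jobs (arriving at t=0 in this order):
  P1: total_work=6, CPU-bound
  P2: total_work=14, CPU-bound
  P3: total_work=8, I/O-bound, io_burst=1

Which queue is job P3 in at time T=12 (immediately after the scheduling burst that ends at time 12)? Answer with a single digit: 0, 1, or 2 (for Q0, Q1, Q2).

Answer: 0

Derivation:
t=0-3: P1@Q0 runs 3, rem=3, quantum used, demote→Q1. Q0=[P2,P3] Q1=[P1] Q2=[]
t=3-6: P2@Q0 runs 3, rem=11, quantum used, demote→Q1. Q0=[P3] Q1=[P1,P2] Q2=[]
t=6-7: P3@Q0 runs 1, rem=7, I/O yield, promote→Q0. Q0=[P3] Q1=[P1,P2] Q2=[]
t=7-8: P3@Q0 runs 1, rem=6, I/O yield, promote→Q0. Q0=[P3] Q1=[P1,P2] Q2=[]
t=8-9: P3@Q0 runs 1, rem=5, I/O yield, promote→Q0. Q0=[P3] Q1=[P1,P2] Q2=[]
t=9-10: P3@Q0 runs 1, rem=4, I/O yield, promote→Q0. Q0=[P3] Q1=[P1,P2] Q2=[]
t=10-11: P3@Q0 runs 1, rem=3, I/O yield, promote→Q0. Q0=[P3] Q1=[P1,P2] Q2=[]
t=11-12: P3@Q0 runs 1, rem=2, I/O yield, promote→Q0. Q0=[P3] Q1=[P1,P2] Q2=[]
t=12-13: P3@Q0 runs 1, rem=1, I/O yield, promote→Q0. Q0=[P3] Q1=[P1,P2] Q2=[]
t=13-14: P3@Q0 runs 1, rem=0, completes. Q0=[] Q1=[P1,P2] Q2=[]
t=14-17: P1@Q1 runs 3, rem=0, completes. Q0=[] Q1=[P2] Q2=[]
t=17-21: P2@Q1 runs 4, rem=7, quantum used, demote→Q2. Q0=[] Q1=[] Q2=[P2]
t=21-28: P2@Q2 runs 7, rem=0, completes. Q0=[] Q1=[] Q2=[]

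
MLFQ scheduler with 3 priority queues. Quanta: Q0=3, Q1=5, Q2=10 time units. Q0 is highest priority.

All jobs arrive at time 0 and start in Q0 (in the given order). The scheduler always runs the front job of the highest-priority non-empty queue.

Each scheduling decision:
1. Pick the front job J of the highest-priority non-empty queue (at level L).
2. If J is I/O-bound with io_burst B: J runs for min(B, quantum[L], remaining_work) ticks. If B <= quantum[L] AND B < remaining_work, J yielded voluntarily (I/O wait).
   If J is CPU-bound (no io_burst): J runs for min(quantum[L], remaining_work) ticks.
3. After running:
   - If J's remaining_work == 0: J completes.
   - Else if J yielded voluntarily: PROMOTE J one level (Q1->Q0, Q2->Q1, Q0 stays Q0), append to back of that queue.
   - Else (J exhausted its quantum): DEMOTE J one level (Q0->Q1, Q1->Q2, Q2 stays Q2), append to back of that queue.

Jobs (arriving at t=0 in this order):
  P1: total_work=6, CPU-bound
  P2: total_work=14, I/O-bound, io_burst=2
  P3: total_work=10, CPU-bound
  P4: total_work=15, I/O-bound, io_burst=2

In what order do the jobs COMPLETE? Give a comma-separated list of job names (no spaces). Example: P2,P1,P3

Answer: P2,P4,P1,P3

Derivation:
t=0-3: P1@Q0 runs 3, rem=3, quantum used, demote→Q1. Q0=[P2,P3,P4] Q1=[P1] Q2=[]
t=3-5: P2@Q0 runs 2, rem=12, I/O yield, promote→Q0. Q0=[P3,P4,P2] Q1=[P1] Q2=[]
t=5-8: P3@Q0 runs 3, rem=7, quantum used, demote→Q1. Q0=[P4,P2] Q1=[P1,P3] Q2=[]
t=8-10: P4@Q0 runs 2, rem=13, I/O yield, promote→Q0. Q0=[P2,P4] Q1=[P1,P3] Q2=[]
t=10-12: P2@Q0 runs 2, rem=10, I/O yield, promote→Q0. Q0=[P4,P2] Q1=[P1,P3] Q2=[]
t=12-14: P4@Q0 runs 2, rem=11, I/O yield, promote→Q0. Q0=[P2,P4] Q1=[P1,P3] Q2=[]
t=14-16: P2@Q0 runs 2, rem=8, I/O yield, promote→Q0. Q0=[P4,P2] Q1=[P1,P3] Q2=[]
t=16-18: P4@Q0 runs 2, rem=9, I/O yield, promote→Q0. Q0=[P2,P4] Q1=[P1,P3] Q2=[]
t=18-20: P2@Q0 runs 2, rem=6, I/O yield, promote→Q0. Q0=[P4,P2] Q1=[P1,P3] Q2=[]
t=20-22: P4@Q0 runs 2, rem=7, I/O yield, promote→Q0. Q0=[P2,P4] Q1=[P1,P3] Q2=[]
t=22-24: P2@Q0 runs 2, rem=4, I/O yield, promote→Q0. Q0=[P4,P2] Q1=[P1,P3] Q2=[]
t=24-26: P4@Q0 runs 2, rem=5, I/O yield, promote→Q0. Q0=[P2,P4] Q1=[P1,P3] Q2=[]
t=26-28: P2@Q0 runs 2, rem=2, I/O yield, promote→Q0. Q0=[P4,P2] Q1=[P1,P3] Q2=[]
t=28-30: P4@Q0 runs 2, rem=3, I/O yield, promote→Q0. Q0=[P2,P4] Q1=[P1,P3] Q2=[]
t=30-32: P2@Q0 runs 2, rem=0, completes. Q0=[P4] Q1=[P1,P3] Q2=[]
t=32-34: P4@Q0 runs 2, rem=1, I/O yield, promote→Q0. Q0=[P4] Q1=[P1,P3] Q2=[]
t=34-35: P4@Q0 runs 1, rem=0, completes. Q0=[] Q1=[P1,P3] Q2=[]
t=35-38: P1@Q1 runs 3, rem=0, completes. Q0=[] Q1=[P3] Q2=[]
t=38-43: P3@Q1 runs 5, rem=2, quantum used, demote→Q2. Q0=[] Q1=[] Q2=[P3]
t=43-45: P3@Q2 runs 2, rem=0, completes. Q0=[] Q1=[] Q2=[]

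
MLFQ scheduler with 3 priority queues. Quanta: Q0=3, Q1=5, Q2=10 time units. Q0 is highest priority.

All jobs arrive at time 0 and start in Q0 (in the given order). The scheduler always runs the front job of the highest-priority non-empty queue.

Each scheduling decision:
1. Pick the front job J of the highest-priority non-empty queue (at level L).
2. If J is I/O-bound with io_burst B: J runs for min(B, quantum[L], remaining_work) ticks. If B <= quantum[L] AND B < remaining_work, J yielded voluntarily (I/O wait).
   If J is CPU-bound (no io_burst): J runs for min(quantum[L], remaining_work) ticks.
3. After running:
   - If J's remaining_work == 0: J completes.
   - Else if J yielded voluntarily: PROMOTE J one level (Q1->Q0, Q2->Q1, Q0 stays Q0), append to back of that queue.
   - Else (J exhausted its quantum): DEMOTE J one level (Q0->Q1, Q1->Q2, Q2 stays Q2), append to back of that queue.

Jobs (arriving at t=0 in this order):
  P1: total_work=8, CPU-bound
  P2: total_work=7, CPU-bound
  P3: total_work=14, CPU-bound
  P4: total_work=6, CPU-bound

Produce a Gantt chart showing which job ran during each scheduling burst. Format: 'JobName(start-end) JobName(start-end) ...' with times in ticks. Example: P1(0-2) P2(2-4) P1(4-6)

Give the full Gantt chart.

t=0-3: P1@Q0 runs 3, rem=5, quantum used, demote→Q1. Q0=[P2,P3,P4] Q1=[P1] Q2=[]
t=3-6: P2@Q0 runs 3, rem=4, quantum used, demote→Q1. Q0=[P3,P4] Q1=[P1,P2] Q2=[]
t=6-9: P3@Q0 runs 3, rem=11, quantum used, demote→Q1. Q0=[P4] Q1=[P1,P2,P3] Q2=[]
t=9-12: P4@Q0 runs 3, rem=3, quantum used, demote→Q1. Q0=[] Q1=[P1,P2,P3,P4] Q2=[]
t=12-17: P1@Q1 runs 5, rem=0, completes. Q0=[] Q1=[P2,P3,P4] Q2=[]
t=17-21: P2@Q1 runs 4, rem=0, completes. Q0=[] Q1=[P3,P4] Q2=[]
t=21-26: P3@Q1 runs 5, rem=6, quantum used, demote→Q2. Q0=[] Q1=[P4] Q2=[P3]
t=26-29: P4@Q1 runs 3, rem=0, completes. Q0=[] Q1=[] Q2=[P3]
t=29-35: P3@Q2 runs 6, rem=0, completes. Q0=[] Q1=[] Q2=[]

Answer: P1(0-3) P2(3-6) P3(6-9) P4(9-12) P1(12-17) P2(17-21) P3(21-26) P4(26-29) P3(29-35)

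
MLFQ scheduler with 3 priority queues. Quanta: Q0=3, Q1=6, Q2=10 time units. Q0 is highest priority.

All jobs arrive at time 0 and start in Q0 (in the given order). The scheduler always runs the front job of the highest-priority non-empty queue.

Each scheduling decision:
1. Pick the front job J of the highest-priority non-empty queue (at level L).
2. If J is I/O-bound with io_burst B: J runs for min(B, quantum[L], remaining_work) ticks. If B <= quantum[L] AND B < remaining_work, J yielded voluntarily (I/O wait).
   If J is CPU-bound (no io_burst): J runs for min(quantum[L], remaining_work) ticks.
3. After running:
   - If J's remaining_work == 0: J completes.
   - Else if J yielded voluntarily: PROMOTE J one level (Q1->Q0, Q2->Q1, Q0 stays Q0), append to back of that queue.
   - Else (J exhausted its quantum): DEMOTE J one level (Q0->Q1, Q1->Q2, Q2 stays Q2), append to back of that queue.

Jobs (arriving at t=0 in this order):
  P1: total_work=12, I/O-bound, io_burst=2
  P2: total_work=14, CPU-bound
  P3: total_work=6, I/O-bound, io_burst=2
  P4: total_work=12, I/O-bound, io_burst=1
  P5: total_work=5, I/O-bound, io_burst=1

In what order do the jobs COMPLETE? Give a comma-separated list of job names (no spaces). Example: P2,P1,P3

t=0-2: P1@Q0 runs 2, rem=10, I/O yield, promote→Q0. Q0=[P2,P3,P4,P5,P1] Q1=[] Q2=[]
t=2-5: P2@Q0 runs 3, rem=11, quantum used, demote→Q1. Q0=[P3,P4,P5,P1] Q1=[P2] Q2=[]
t=5-7: P3@Q0 runs 2, rem=4, I/O yield, promote→Q0. Q0=[P4,P5,P1,P3] Q1=[P2] Q2=[]
t=7-8: P4@Q0 runs 1, rem=11, I/O yield, promote→Q0. Q0=[P5,P1,P3,P4] Q1=[P2] Q2=[]
t=8-9: P5@Q0 runs 1, rem=4, I/O yield, promote→Q0. Q0=[P1,P3,P4,P5] Q1=[P2] Q2=[]
t=9-11: P1@Q0 runs 2, rem=8, I/O yield, promote→Q0. Q0=[P3,P4,P5,P1] Q1=[P2] Q2=[]
t=11-13: P3@Q0 runs 2, rem=2, I/O yield, promote→Q0. Q0=[P4,P5,P1,P3] Q1=[P2] Q2=[]
t=13-14: P4@Q0 runs 1, rem=10, I/O yield, promote→Q0. Q0=[P5,P1,P3,P4] Q1=[P2] Q2=[]
t=14-15: P5@Q0 runs 1, rem=3, I/O yield, promote→Q0. Q0=[P1,P3,P4,P5] Q1=[P2] Q2=[]
t=15-17: P1@Q0 runs 2, rem=6, I/O yield, promote→Q0. Q0=[P3,P4,P5,P1] Q1=[P2] Q2=[]
t=17-19: P3@Q0 runs 2, rem=0, completes. Q0=[P4,P5,P1] Q1=[P2] Q2=[]
t=19-20: P4@Q0 runs 1, rem=9, I/O yield, promote→Q0. Q0=[P5,P1,P4] Q1=[P2] Q2=[]
t=20-21: P5@Q0 runs 1, rem=2, I/O yield, promote→Q0. Q0=[P1,P4,P5] Q1=[P2] Q2=[]
t=21-23: P1@Q0 runs 2, rem=4, I/O yield, promote→Q0. Q0=[P4,P5,P1] Q1=[P2] Q2=[]
t=23-24: P4@Q0 runs 1, rem=8, I/O yield, promote→Q0. Q0=[P5,P1,P4] Q1=[P2] Q2=[]
t=24-25: P5@Q0 runs 1, rem=1, I/O yield, promote→Q0. Q0=[P1,P4,P5] Q1=[P2] Q2=[]
t=25-27: P1@Q0 runs 2, rem=2, I/O yield, promote→Q0. Q0=[P4,P5,P1] Q1=[P2] Q2=[]
t=27-28: P4@Q0 runs 1, rem=7, I/O yield, promote→Q0. Q0=[P5,P1,P4] Q1=[P2] Q2=[]
t=28-29: P5@Q0 runs 1, rem=0, completes. Q0=[P1,P4] Q1=[P2] Q2=[]
t=29-31: P1@Q0 runs 2, rem=0, completes. Q0=[P4] Q1=[P2] Q2=[]
t=31-32: P4@Q0 runs 1, rem=6, I/O yield, promote→Q0. Q0=[P4] Q1=[P2] Q2=[]
t=32-33: P4@Q0 runs 1, rem=5, I/O yield, promote→Q0. Q0=[P4] Q1=[P2] Q2=[]
t=33-34: P4@Q0 runs 1, rem=4, I/O yield, promote→Q0. Q0=[P4] Q1=[P2] Q2=[]
t=34-35: P4@Q0 runs 1, rem=3, I/O yield, promote→Q0. Q0=[P4] Q1=[P2] Q2=[]
t=35-36: P4@Q0 runs 1, rem=2, I/O yield, promote→Q0. Q0=[P4] Q1=[P2] Q2=[]
t=36-37: P4@Q0 runs 1, rem=1, I/O yield, promote→Q0. Q0=[P4] Q1=[P2] Q2=[]
t=37-38: P4@Q0 runs 1, rem=0, completes. Q0=[] Q1=[P2] Q2=[]
t=38-44: P2@Q1 runs 6, rem=5, quantum used, demote→Q2. Q0=[] Q1=[] Q2=[P2]
t=44-49: P2@Q2 runs 5, rem=0, completes. Q0=[] Q1=[] Q2=[]

Answer: P3,P5,P1,P4,P2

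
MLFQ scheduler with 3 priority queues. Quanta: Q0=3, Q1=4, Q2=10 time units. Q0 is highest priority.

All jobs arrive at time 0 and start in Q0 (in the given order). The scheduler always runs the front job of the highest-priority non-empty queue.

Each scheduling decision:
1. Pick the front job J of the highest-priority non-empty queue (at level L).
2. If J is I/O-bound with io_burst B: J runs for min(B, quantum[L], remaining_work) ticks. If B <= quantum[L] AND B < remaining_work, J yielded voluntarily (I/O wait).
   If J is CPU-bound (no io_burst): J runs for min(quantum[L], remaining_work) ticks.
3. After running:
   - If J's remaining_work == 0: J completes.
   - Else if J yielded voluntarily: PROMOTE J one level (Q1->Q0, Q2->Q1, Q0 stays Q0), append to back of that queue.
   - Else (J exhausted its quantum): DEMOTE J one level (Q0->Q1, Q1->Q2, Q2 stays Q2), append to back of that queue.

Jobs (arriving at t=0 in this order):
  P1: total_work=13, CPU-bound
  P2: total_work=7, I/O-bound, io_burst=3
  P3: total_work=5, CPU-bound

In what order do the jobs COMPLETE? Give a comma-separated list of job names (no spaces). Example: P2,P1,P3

t=0-3: P1@Q0 runs 3, rem=10, quantum used, demote→Q1. Q0=[P2,P3] Q1=[P1] Q2=[]
t=3-6: P2@Q0 runs 3, rem=4, I/O yield, promote→Q0. Q0=[P3,P2] Q1=[P1] Q2=[]
t=6-9: P3@Q0 runs 3, rem=2, quantum used, demote→Q1. Q0=[P2] Q1=[P1,P3] Q2=[]
t=9-12: P2@Q0 runs 3, rem=1, I/O yield, promote→Q0. Q0=[P2] Q1=[P1,P3] Q2=[]
t=12-13: P2@Q0 runs 1, rem=0, completes. Q0=[] Q1=[P1,P3] Q2=[]
t=13-17: P1@Q1 runs 4, rem=6, quantum used, demote→Q2. Q0=[] Q1=[P3] Q2=[P1]
t=17-19: P3@Q1 runs 2, rem=0, completes. Q0=[] Q1=[] Q2=[P1]
t=19-25: P1@Q2 runs 6, rem=0, completes. Q0=[] Q1=[] Q2=[]

Answer: P2,P3,P1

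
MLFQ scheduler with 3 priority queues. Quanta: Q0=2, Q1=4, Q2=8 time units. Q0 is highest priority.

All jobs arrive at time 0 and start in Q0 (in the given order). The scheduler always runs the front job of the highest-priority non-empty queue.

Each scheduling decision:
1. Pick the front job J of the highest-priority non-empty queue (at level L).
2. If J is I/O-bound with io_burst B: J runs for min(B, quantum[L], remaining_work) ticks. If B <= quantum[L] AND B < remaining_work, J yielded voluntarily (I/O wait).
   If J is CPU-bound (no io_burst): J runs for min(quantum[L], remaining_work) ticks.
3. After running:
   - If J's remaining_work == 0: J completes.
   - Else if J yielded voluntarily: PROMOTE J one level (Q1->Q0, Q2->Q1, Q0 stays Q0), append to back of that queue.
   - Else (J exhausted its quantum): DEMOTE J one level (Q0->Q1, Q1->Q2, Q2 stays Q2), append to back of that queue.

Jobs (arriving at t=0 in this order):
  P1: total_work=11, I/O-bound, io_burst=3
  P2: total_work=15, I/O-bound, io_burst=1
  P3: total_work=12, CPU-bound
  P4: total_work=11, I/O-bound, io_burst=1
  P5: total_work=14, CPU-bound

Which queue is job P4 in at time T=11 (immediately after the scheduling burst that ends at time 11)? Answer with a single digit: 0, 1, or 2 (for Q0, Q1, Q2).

t=0-2: P1@Q0 runs 2, rem=9, quantum used, demote→Q1. Q0=[P2,P3,P4,P5] Q1=[P1] Q2=[]
t=2-3: P2@Q0 runs 1, rem=14, I/O yield, promote→Q0. Q0=[P3,P4,P5,P2] Q1=[P1] Q2=[]
t=3-5: P3@Q0 runs 2, rem=10, quantum used, demote→Q1. Q0=[P4,P5,P2] Q1=[P1,P3] Q2=[]
t=5-6: P4@Q0 runs 1, rem=10, I/O yield, promote→Q0. Q0=[P5,P2,P4] Q1=[P1,P3] Q2=[]
t=6-8: P5@Q0 runs 2, rem=12, quantum used, demote→Q1. Q0=[P2,P4] Q1=[P1,P3,P5] Q2=[]
t=8-9: P2@Q0 runs 1, rem=13, I/O yield, promote→Q0. Q0=[P4,P2] Q1=[P1,P3,P5] Q2=[]
t=9-10: P4@Q0 runs 1, rem=9, I/O yield, promote→Q0. Q0=[P2,P4] Q1=[P1,P3,P5] Q2=[]
t=10-11: P2@Q0 runs 1, rem=12, I/O yield, promote→Q0. Q0=[P4,P2] Q1=[P1,P3,P5] Q2=[]
t=11-12: P4@Q0 runs 1, rem=8, I/O yield, promote→Q0. Q0=[P2,P4] Q1=[P1,P3,P5] Q2=[]
t=12-13: P2@Q0 runs 1, rem=11, I/O yield, promote→Q0. Q0=[P4,P2] Q1=[P1,P3,P5] Q2=[]
t=13-14: P4@Q0 runs 1, rem=7, I/O yield, promote→Q0. Q0=[P2,P4] Q1=[P1,P3,P5] Q2=[]
t=14-15: P2@Q0 runs 1, rem=10, I/O yield, promote→Q0. Q0=[P4,P2] Q1=[P1,P3,P5] Q2=[]
t=15-16: P4@Q0 runs 1, rem=6, I/O yield, promote→Q0. Q0=[P2,P4] Q1=[P1,P3,P5] Q2=[]
t=16-17: P2@Q0 runs 1, rem=9, I/O yield, promote→Q0. Q0=[P4,P2] Q1=[P1,P3,P5] Q2=[]
t=17-18: P4@Q0 runs 1, rem=5, I/O yield, promote→Q0. Q0=[P2,P4] Q1=[P1,P3,P5] Q2=[]
t=18-19: P2@Q0 runs 1, rem=8, I/O yield, promote→Q0. Q0=[P4,P2] Q1=[P1,P3,P5] Q2=[]
t=19-20: P4@Q0 runs 1, rem=4, I/O yield, promote→Q0. Q0=[P2,P4] Q1=[P1,P3,P5] Q2=[]
t=20-21: P2@Q0 runs 1, rem=7, I/O yield, promote→Q0. Q0=[P4,P2] Q1=[P1,P3,P5] Q2=[]
t=21-22: P4@Q0 runs 1, rem=3, I/O yield, promote→Q0. Q0=[P2,P4] Q1=[P1,P3,P5] Q2=[]
t=22-23: P2@Q0 runs 1, rem=6, I/O yield, promote→Q0. Q0=[P4,P2] Q1=[P1,P3,P5] Q2=[]
t=23-24: P4@Q0 runs 1, rem=2, I/O yield, promote→Q0. Q0=[P2,P4] Q1=[P1,P3,P5] Q2=[]
t=24-25: P2@Q0 runs 1, rem=5, I/O yield, promote→Q0. Q0=[P4,P2] Q1=[P1,P3,P5] Q2=[]
t=25-26: P4@Q0 runs 1, rem=1, I/O yield, promote→Q0. Q0=[P2,P4] Q1=[P1,P3,P5] Q2=[]
t=26-27: P2@Q0 runs 1, rem=4, I/O yield, promote→Q0. Q0=[P4,P2] Q1=[P1,P3,P5] Q2=[]
t=27-28: P4@Q0 runs 1, rem=0, completes. Q0=[P2] Q1=[P1,P3,P5] Q2=[]
t=28-29: P2@Q0 runs 1, rem=3, I/O yield, promote→Q0. Q0=[P2] Q1=[P1,P3,P5] Q2=[]
t=29-30: P2@Q0 runs 1, rem=2, I/O yield, promote→Q0. Q0=[P2] Q1=[P1,P3,P5] Q2=[]
t=30-31: P2@Q0 runs 1, rem=1, I/O yield, promote→Q0. Q0=[P2] Q1=[P1,P3,P5] Q2=[]
t=31-32: P2@Q0 runs 1, rem=0, completes. Q0=[] Q1=[P1,P3,P5] Q2=[]
t=32-35: P1@Q1 runs 3, rem=6, I/O yield, promote→Q0. Q0=[P1] Q1=[P3,P5] Q2=[]
t=35-37: P1@Q0 runs 2, rem=4, quantum used, demote→Q1. Q0=[] Q1=[P3,P5,P1] Q2=[]
t=37-41: P3@Q1 runs 4, rem=6, quantum used, demote→Q2. Q0=[] Q1=[P5,P1] Q2=[P3]
t=41-45: P5@Q1 runs 4, rem=8, quantum used, demote→Q2. Q0=[] Q1=[P1] Q2=[P3,P5]
t=45-48: P1@Q1 runs 3, rem=1, I/O yield, promote→Q0. Q0=[P1] Q1=[] Q2=[P3,P5]
t=48-49: P1@Q0 runs 1, rem=0, completes. Q0=[] Q1=[] Q2=[P3,P5]
t=49-55: P3@Q2 runs 6, rem=0, completes. Q0=[] Q1=[] Q2=[P5]
t=55-63: P5@Q2 runs 8, rem=0, completes. Q0=[] Q1=[] Q2=[]

Answer: 0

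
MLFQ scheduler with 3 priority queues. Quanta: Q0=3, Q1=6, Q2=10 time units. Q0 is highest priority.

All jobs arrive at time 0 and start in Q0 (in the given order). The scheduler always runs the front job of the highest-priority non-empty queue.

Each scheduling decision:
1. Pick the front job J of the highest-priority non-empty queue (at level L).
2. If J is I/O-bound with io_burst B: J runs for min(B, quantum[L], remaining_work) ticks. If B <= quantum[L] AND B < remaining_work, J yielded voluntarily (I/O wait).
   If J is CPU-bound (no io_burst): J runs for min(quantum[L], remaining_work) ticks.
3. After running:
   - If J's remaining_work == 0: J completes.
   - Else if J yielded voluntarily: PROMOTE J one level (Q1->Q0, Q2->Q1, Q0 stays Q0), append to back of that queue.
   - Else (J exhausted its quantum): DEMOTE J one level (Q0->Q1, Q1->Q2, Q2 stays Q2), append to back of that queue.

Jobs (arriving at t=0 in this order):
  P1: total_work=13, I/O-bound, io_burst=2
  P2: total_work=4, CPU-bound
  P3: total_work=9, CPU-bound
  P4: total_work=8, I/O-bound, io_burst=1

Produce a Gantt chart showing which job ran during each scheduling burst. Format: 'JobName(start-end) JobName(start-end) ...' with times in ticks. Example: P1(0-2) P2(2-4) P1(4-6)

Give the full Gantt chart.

t=0-2: P1@Q0 runs 2, rem=11, I/O yield, promote→Q0. Q0=[P2,P3,P4,P1] Q1=[] Q2=[]
t=2-5: P2@Q0 runs 3, rem=1, quantum used, demote→Q1. Q0=[P3,P4,P1] Q1=[P2] Q2=[]
t=5-8: P3@Q0 runs 3, rem=6, quantum used, demote→Q1. Q0=[P4,P1] Q1=[P2,P3] Q2=[]
t=8-9: P4@Q0 runs 1, rem=7, I/O yield, promote→Q0. Q0=[P1,P4] Q1=[P2,P3] Q2=[]
t=9-11: P1@Q0 runs 2, rem=9, I/O yield, promote→Q0. Q0=[P4,P1] Q1=[P2,P3] Q2=[]
t=11-12: P4@Q0 runs 1, rem=6, I/O yield, promote→Q0. Q0=[P1,P4] Q1=[P2,P3] Q2=[]
t=12-14: P1@Q0 runs 2, rem=7, I/O yield, promote→Q0. Q0=[P4,P1] Q1=[P2,P3] Q2=[]
t=14-15: P4@Q0 runs 1, rem=5, I/O yield, promote→Q0. Q0=[P1,P4] Q1=[P2,P3] Q2=[]
t=15-17: P1@Q0 runs 2, rem=5, I/O yield, promote→Q0. Q0=[P4,P1] Q1=[P2,P3] Q2=[]
t=17-18: P4@Q0 runs 1, rem=4, I/O yield, promote→Q0. Q0=[P1,P4] Q1=[P2,P3] Q2=[]
t=18-20: P1@Q0 runs 2, rem=3, I/O yield, promote→Q0. Q0=[P4,P1] Q1=[P2,P3] Q2=[]
t=20-21: P4@Q0 runs 1, rem=3, I/O yield, promote→Q0. Q0=[P1,P4] Q1=[P2,P3] Q2=[]
t=21-23: P1@Q0 runs 2, rem=1, I/O yield, promote→Q0. Q0=[P4,P1] Q1=[P2,P3] Q2=[]
t=23-24: P4@Q0 runs 1, rem=2, I/O yield, promote→Q0. Q0=[P1,P4] Q1=[P2,P3] Q2=[]
t=24-25: P1@Q0 runs 1, rem=0, completes. Q0=[P4] Q1=[P2,P3] Q2=[]
t=25-26: P4@Q0 runs 1, rem=1, I/O yield, promote→Q0. Q0=[P4] Q1=[P2,P3] Q2=[]
t=26-27: P4@Q0 runs 1, rem=0, completes. Q0=[] Q1=[P2,P3] Q2=[]
t=27-28: P2@Q1 runs 1, rem=0, completes. Q0=[] Q1=[P3] Q2=[]
t=28-34: P3@Q1 runs 6, rem=0, completes. Q0=[] Q1=[] Q2=[]

Answer: P1(0-2) P2(2-5) P3(5-8) P4(8-9) P1(9-11) P4(11-12) P1(12-14) P4(14-15) P1(15-17) P4(17-18) P1(18-20) P4(20-21) P1(21-23) P4(23-24) P1(24-25) P4(25-26) P4(26-27) P2(27-28) P3(28-34)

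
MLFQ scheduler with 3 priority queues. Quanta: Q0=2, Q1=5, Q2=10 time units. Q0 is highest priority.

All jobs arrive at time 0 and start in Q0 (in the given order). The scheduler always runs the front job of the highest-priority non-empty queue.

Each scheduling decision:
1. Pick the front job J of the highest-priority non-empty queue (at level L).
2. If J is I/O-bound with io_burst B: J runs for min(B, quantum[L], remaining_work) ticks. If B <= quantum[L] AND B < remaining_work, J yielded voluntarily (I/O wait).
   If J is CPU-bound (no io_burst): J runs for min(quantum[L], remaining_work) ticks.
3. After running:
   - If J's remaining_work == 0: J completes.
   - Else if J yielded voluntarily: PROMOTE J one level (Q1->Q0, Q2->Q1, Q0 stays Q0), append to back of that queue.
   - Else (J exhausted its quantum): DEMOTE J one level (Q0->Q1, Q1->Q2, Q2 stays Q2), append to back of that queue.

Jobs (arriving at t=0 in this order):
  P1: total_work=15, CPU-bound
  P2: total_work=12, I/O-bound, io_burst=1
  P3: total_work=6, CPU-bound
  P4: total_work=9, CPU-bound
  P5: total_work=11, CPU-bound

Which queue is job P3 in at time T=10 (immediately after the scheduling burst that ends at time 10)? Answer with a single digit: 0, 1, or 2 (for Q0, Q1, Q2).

t=0-2: P1@Q0 runs 2, rem=13, quantum used, demote→Q1. Q0=[P2,P3,P4,P5] Q1=[P1] Q2=[]
t=2-3: P2@Q0 runs 1, rem=11, I/O yield, promote→Q0. Q0=[P3,P4,P5,P2] Q1=[P1] Q2=[]
t=3-5: P3@Q0 runs 2, rem=4, quantum used, demote→Q1. Q0=[P4,P5,P2] Q1=[P1,P3] Q2=[]
t=5-7: P4@Q0 runs 2, rem=7, quantum used, demote→Q1. Q0=[P5,P2] Q1=[P1,P3,P4] Q2=[]
t=7-9: P5@Q0 runs 2, rem=9, quantum used, demote→Q1. Q0=[P2] Q1=[P1,P3,P4,P5] Q2=[]
t=9-10: P2@Q0 runs 1, rem=10, I/O yield, promote→Q0. Q0=[P2] Q1=[P1,P3,P4,P5] Q2=[]
t=10-11: P2@Q0 runs 1, rem=9, I/O yield, promote→Q0. Q0=[P2] Q1=[P1,P3,P4,P5] Q2=[]
t=11-12: P2@Q0 runs 1, rem=8, I/O yield, promote→Q0. Q0=[P2] Q1=[P1,P3,P4,P5] Q2=[]
t=12-13: P2@Q0 runs 1, rem=7, I/O yield, promote→Q0. Q0=[P2] Q1=[P1,P3,P4,P5] Q2=[]
t=13-14: P2@Q0 runs 1, rem=6, I/O yield, promote→Q0. Q0=[P2] Q1=[P1,P3,P4,P5] Q2=[]
t=14-15: P2@Q0 runs 1, rem=5, I/O yield, promote→Q0. Q0=[P2] Q1=[P1,P3,P4,P5] Q2=[]
t=15-16: P2@Q0 runs 1, rem=4, I/O yield, promote→Q0. Q0=[P2] Q1=[P1,P3,P4,P5] Q2=[]
t=16-17: P2@Q0 runs 1, rem=3, I/O yield, promote→Q0. Q0=[P2] Q1=[P1,P3,P4,P5] Q2=[]
t=17-18: P2@Q0 runs 1, rem=2, I/O yield, promote→Q0. Q0=[P2] Q1=[P1,P3,P4,P5] Q2=[]
t=18-19: P2@Q0 runs 1, rem=1, I/O yield, promote→Q0. Q0=[P2] Q1=[P1,P3,P4,P5] Q2=[]
t=19-20: P2@Q0 runs 1, rem=0, completes. Q0=[] Q1=[P1,P3,P4,P5] Q2=[]
t=20-25: P1@Q1 runs 5, rem=8, quantum used, demote→Q2. Q0=[] Q1=[P3,P4,P5] Q2=[P1]
t=25-29: P3@Q1 runs 4, rem=0, completes. Q0=[] Q1=[P4,P5] Q2=[P1]
t=29-34: P4@Q1 runs 5, rem=2, quantum used, demote→Q2. Q0=[] Q1=[P5] Q2=[P1,P4]
t=34-39: P5@Q1 runs 5, rem=4, quantum used, demote→Q2. Q0=[] Q1=[] Q2=[P1,P4,P5]
t=39-47: P1@Q2 runs 8, rem=0, completes. Q0=[] Q1=[] Q2=[P4,P5]
t=47-49: P4@Q2 runs 2, rem=0, completes. Q0=[] Q1=[] Q2=[P5]
t=49-53: P5@Q2 runs 4, rem=0, completes. Q0=[] Q1=[] Q2=[]

Answer: 1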